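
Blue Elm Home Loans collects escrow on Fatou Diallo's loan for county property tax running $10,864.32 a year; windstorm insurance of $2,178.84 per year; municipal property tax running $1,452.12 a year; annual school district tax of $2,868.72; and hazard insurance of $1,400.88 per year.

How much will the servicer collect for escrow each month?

County property tax: $10,864.32 per year
Windstorm insurance: $2,178.84 per year
Municipal property tax: $1,452.12 per year
School district tax: $2,868.72 per year
Hazard insurance: $1,400.88 per year
Yearly total = $18,764.88
Monthly escrow = $18,764.88 / 12 = $1,563.74

$1,563.74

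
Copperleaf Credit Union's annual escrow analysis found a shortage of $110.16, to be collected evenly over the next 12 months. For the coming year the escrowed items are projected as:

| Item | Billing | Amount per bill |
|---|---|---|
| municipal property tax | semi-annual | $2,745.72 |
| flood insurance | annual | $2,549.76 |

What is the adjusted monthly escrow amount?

Municipal property tax = $2,745.72 × 2 = $5,491.44
Flood insurance = $2,549.76
Combined annual = $5,491.44 + $2,549.76 = $8,041.20
Base monthly escrow = $8,041.20 ÷ 12 = $670.10
Shortage per month = $110.16 ÷ 12 = $9.18
Adjusted monthly = $670.10 + $9.18 = $679.28

$679.28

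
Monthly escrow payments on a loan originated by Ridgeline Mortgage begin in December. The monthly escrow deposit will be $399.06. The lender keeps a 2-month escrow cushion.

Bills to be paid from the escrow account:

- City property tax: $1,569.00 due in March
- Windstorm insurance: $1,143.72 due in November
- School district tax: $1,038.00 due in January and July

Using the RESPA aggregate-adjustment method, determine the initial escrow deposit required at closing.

Cushion = 2 × $399.06 = $798.12
Trial balance (start $0, +$399.06 each month, − disbursements):
  Dec: +$399.06 → $399.06
  Jan: +$399.06 − $1,038.00 → -$239.88
  Feb: +$399.06 → $159.18
  Mar: +$399.06 − $1,569.00 → -$1,010.76
  Apr: +$399.06 → -$611.70
  May: +$399.06 → -$212.64
  Jun: +$399.06 → $186.42
  Jul: +$399.06 − $1,038.00 → -$452.52
  Aug: +$399.06 → -$53.46
  Sep: +$399.06 → $345.60
  Oct: +$399.06 → $744.66
  Nov: +$399.06 − $1,143.72 → $0.00
Lowest trial balance = -$1,010.76 (Mar)
Initial deposit = cushion − low point = $798.12 − (-$1,010.76) = $1,808.88

$1,808.88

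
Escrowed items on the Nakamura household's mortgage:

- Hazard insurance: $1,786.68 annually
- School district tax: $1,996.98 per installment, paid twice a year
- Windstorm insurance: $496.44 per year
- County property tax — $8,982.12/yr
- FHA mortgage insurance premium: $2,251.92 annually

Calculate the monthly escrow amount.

Hazard insurance = $1,786.68 annually
School district tax = $1,996.98 × 2 = $3,993.96 annually
Windstorm insurance = $496.44 annually
County property tax = $8,982.12 annually
FHA mortgage insurance premium = $2,251.92 annually
Annual escrow total = $17,511.12
Base monthly escrow = $17,511.12 ÷ 12 = $1,459.26

$1,459.26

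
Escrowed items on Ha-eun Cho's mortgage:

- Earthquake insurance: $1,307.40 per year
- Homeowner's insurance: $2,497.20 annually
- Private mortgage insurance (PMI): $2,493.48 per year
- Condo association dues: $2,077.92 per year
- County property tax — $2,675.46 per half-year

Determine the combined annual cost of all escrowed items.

Earthquake insurance — $1,307.40 per year
Homeowner's insurance — $2,497.20 per year
Private mortgage insurance (PMI) — $2,493.48 per year
Condo association dues — $2,077.92 per year
County property tax — $2,675.46 × 2 = $5,350.92 per year
Yearly total = $1,307.40 + $2,497.20 + $2,493.48 + $2,077.92 + $5,350.92 = $13,726.92

$13,726.92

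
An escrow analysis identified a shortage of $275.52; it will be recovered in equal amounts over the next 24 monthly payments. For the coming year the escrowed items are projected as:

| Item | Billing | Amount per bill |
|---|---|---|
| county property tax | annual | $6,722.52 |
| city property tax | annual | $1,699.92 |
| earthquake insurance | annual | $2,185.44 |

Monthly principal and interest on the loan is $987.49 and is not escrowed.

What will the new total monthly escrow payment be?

County property tax: $6,722.52
City property tax: $1,699.92
Earthquake insurance: $2,185.44
Yearly total = $6,722.52 + $1,699.92 + $2,185.44 = $10,607.88
Monthly = $10,607.88 / 12 = $883.99
Shortage per month = $275.52 / 24 = $11.48
Adjusted monthly = $883.99 + $11.48 = $895.47

$895.47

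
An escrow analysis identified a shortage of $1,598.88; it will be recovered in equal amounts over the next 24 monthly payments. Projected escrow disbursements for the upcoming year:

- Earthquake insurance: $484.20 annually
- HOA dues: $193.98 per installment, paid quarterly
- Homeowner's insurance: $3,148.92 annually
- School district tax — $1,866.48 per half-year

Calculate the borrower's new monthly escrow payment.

Earthquake insurance — $484.20 per year
HOA dues — $193.98 × 4 = $775.92 per year
Homeowner's insurance — $3,148.92 per year
School district tax — $1,866.48 × 2 = $3,732.96 per year
Combined annual = $8,142.00
Per month = $8,142.00 ÷ 12 = $678.50
Shortage spread = $1,598.88 ÷ 24 = $66.62/mo
New monthly escrow = $678.50 + $66.62 = $745.12

$745.12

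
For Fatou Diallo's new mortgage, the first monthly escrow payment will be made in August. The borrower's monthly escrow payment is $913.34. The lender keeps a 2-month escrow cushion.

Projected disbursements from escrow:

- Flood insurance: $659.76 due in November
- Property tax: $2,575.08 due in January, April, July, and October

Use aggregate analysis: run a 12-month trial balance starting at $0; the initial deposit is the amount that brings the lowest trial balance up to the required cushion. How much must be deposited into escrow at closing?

$2,156.56

Cushion = 2 × $913.34 = $1,826.68
Trial balance (start $0, +$913.34 each month, − disbursements):
  Aug: +$913.34 → $913.34
  Sep: +$913.34 → $1,826.68
  Oct: +$913.34 − $2,575.08 → $164.94
  Nov: +$913.34 − $659.76 → $418.52
  Dec: +$913.34 → $1,331.86
  Jan: +$913.34 − $2,575.08 → -$329.88
  Feb: +$913.34 → $583.46
  Mar: +$913.34 → $1,496.80
  Apr: +$913.34 − $2,575.08 → -$164.94
  May: +$913.34 → $748.40
  Jun: +$913.34 → $1,661.74
  Jul: +$913.34 − $2,575.08 → $0.00
Lowest trial balance = -$329.88 (Jan)
Initial deposit = cushion − low point = $1,826.68 − (-$329.88) = $2,156.56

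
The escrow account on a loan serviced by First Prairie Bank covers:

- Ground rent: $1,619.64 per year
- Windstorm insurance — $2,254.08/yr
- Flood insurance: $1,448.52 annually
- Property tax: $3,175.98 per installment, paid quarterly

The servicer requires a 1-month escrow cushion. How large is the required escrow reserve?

Ground rent — $1,619.64 annually
Windstorm insurance — $2,254.08 annually
Flood insurance — $1,448.52 annually
Property tax — $3,175.98 × 4 = $12,703.92 annually
Yearly total = $1,619.64 + $2,254.08 + $1,448.52 + $12,703.92 = $18,026.16
Monthly escrow = $18,026.16 / 12 = $1,502.18
Required cushion = 1 × $1,502.18 = $1,502.18

$1,502.18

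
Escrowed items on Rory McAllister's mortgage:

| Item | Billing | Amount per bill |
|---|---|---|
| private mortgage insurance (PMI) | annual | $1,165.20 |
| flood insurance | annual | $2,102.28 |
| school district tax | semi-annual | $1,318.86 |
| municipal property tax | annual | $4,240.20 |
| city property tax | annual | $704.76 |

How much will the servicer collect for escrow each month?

Private mortgage insurance (PMI) — $1,165.20/yr
Flood insurance — $2,102.28/yr
School district tax — $1,318.86 × 2 = $2,637.72/yr
Municipal property tax — $4,240.20/yr
City property tax — $704.76/yr
Total per year = $10,850.16
Base monthly escrow = $10,850.16 ÷ 12 = $904.18

$904.18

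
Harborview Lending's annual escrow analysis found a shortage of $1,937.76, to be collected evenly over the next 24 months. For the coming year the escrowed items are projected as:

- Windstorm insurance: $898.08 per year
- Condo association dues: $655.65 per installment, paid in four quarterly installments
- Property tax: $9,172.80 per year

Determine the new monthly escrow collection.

$1,138.53

Windstorm insurance: $898.08 per year
Condo association dues: $655.65 × 4 = $2,622.60 per year
Property tax: $9,172.80 per year
Total annual escrow = $12,693.48
Monthly escrow = $12,693.48 / 12 = $1,057.79
Monthly shortage recovery: $1,937.76 ÷ 24 = $80.74
New monthly escrow = $1,057.79 + $80.74 = $1,138.53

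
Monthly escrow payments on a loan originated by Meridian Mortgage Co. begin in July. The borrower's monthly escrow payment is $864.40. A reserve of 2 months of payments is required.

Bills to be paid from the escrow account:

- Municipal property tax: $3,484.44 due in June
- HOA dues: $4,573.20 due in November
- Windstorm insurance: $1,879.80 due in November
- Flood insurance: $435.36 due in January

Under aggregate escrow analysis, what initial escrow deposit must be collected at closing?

Cushion = 2 × $864.40 = $1,728.80
Trial balance (start $0, +$864.40 each month, − disbursements):
  Jul: +$864.40 → $864.40
  Aug: +$864.40 → $1,728.80
  Sep: +$864.40 → $2,593.20
  Oct: +$864.40 → $3,457.60
  Nov: +$864.40 − $6,453.00 → -$2,131.00
  Dec: +$864.40 → -$1,266.60
  Jan: +$864.40 − $435.36 → -$837.56
  Feb: +$864.40 → $26.84
  Mar: +$864.40 → $891.24
  Apr: +$864.40 → $1,755.64
  May: +$864.40 → $2,620.04
  Jun: +$864.40 − $3,484.44 → $0.00
Lowest trial balance = -$2,131.00 (Nov)
Initial deposit = cushion − low point = $1,728.80 − (-$2,131.00) = $3,859.80

$3,859.80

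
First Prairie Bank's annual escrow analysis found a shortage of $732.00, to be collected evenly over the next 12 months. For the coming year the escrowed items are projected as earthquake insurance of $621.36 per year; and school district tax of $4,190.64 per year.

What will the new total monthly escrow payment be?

Earthquake insurance — $621.36/yr
School district tax — $4,190.64/yr
Annual escrow total = $4,812.00
Base monthly escrow = $4,812.00 / 12 = $401.00
Shortage per month = $732.00 / 12 = $61.00
Adjusted monthly = $401.00 + $61.00 = $462.00

$462.00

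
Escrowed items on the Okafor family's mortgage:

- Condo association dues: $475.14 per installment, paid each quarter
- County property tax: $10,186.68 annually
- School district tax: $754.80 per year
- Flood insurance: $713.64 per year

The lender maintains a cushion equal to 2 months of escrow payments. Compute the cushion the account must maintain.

Condo association dues: $475.14 × 4 = $1,900.56 annually
County property tax: $10,186.68 annually
School district tax: $754.80 annually
Flood insurance: $713.64 annually
Total annual escrow = $1,900.56 + $10,186.68 + $754.80 + $713.64 = $13,555.68
Per month = $13,555.68 ÷ 12 = $1,129.64
Cushion = 2 × $1,129.64 = $2,259.28

$2,259.28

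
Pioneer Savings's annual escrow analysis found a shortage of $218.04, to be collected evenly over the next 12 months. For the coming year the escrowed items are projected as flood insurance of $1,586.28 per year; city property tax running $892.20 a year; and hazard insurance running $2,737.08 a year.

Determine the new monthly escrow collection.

$452.80

Flood insurance — $1,586.28 annually
City property tax — $892.20 annually
Hazard insurance — $2,737.08 annually
Total annual escrow = $5,215.56
Monthly escrow = $5,215.56 / 12 = $434.63
Shortage per month = $218.04 / 12 = $18.17
Adjusted monthly = $434.63 + $18.17 = $452.80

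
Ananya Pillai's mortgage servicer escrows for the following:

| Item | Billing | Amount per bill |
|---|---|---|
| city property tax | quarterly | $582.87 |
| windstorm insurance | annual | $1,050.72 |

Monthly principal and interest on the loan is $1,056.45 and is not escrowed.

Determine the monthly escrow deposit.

$281.85

City property tax: $582.87 × 4 = $2,331.48/yr
Windstorm insurance: $1,050.72/yr
Total per year = $2,331.48 + $1,050.72 = $3,382.20
Base monthly escrow = $3,382.20 ÷ 12 = $281.85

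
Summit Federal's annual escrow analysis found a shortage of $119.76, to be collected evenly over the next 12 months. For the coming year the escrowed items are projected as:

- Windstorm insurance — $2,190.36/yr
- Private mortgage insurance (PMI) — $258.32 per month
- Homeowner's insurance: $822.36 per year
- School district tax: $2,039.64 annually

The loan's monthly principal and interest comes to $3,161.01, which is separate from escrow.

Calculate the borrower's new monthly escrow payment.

$689.33

Windstorm insurance = $2,190.36 annually
Private mortgage insurance (PMI) = $258.32 × 12 = $3,099.84 annually
Homeowner's insurance = $822.36 annually
School district tax = $2,039.64 annually
Yearly total = $2,190.36 + $3,099.84 + $822.36 + $2,039.64 = $8,152.20
Per month = $8,152.20 / 12 = $679.35
Shortage spread = $119.76 / 12 = $9.98/mo
Adjusted monthly = $679.35 + $9.98 = $689.33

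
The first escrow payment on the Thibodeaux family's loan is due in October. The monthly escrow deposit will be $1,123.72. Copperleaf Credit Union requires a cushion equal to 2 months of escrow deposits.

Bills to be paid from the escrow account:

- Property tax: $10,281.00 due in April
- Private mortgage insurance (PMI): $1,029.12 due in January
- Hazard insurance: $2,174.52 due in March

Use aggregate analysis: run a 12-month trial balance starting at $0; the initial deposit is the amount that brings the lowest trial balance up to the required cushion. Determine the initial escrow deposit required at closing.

$7,866.04

Cushion = 2 × $1,123.72 = $2,247.44
Trial balance (start $0, +$1,123.72 each month, − disbursements):
  Oct: +$1,123.72 → $1,123.72
  Nov: +$1,123.72 → $2,247.44
  Dec: +$1,123.72 → $3,371.16
  Jan: +$1,123.72 − $1,029.12 → $3,465.76
  Feb: +$1,123.72 → $4,589.48
  Mar: +$1,123.72 − $2,174.52 → $3,538.68
  Apr: +$1,123.72 − $10,281.00 → -$5,618.60
  May: +$1,123.72 → -$4,494.88
  Jun: +$1,123.72 → -$3,371.16
  Jul: +$1,123.72 → -$2,247.44
  Aug: +$1,123.72 → -$1,123.72
  Sep: +$1,123.72 → $0.00
Lowest trial balance = -$5,618.60 (Apr)
Initial deposit = cushion − low point = $2,247.44 − (-$5,618.60) = $7,866.04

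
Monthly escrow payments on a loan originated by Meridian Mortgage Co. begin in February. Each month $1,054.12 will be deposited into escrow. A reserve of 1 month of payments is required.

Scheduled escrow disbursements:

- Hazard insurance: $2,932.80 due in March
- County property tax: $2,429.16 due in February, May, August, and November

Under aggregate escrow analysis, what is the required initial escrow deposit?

Cushion = 1 × $1,054.12 = $1,054.12
Trial balance (start $0, +$1,054.12 each month, − disbursements):
  Feb: +$1,054.12 − $2,429.16 → -$1,375.04
  Mar: +$1,054.12 − $2,932.80 → -$3,253.72
  Apr: +$1,054.12 → -$2,199.60
  May: +$1,054.12 − $2,429.16 → -$3,574.64
  Jun: +$1,054.12 → -$2,520.52
  Jul: +$1,054.12 → -$1,466.40
  Aug: +$1,054.12 − $2,429.16 → -$2,841.44
  Sep: +$1,054.12 → -$1,787.32
  Oct: +$1,054.12 → -$733.20
  Nov: +$1,054.12 − $2,429.16 → -$2,108.24
  Dec: +$1,054.12 → -$1,054.12
  Jan: +$1,054.12 → $0.00
Lowest trial balance = -$3,574.64 (May)
Initial deposit = cushion − low point = $1,054.12 − (-$3,574.64) = $4,628.76

$4,628.76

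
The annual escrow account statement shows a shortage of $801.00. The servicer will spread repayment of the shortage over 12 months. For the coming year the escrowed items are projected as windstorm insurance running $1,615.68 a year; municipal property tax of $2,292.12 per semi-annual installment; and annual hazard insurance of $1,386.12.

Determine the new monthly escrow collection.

$698.92

Windstorm insurance — $1,615.68 per year
Municipal property tax — $2,292.12 × 2 = $4,584.24 per year
Hazard insurance — $1,386.12 per year
Annual escrow total = $1,615.68 + $4,584.24 + $1,386.12 = $7,586.04
Monthly escrow = $7,586.04 / 12 = $632.17
Shortage per month = $801.00 / 12 = $66.75
Adjusted monthly = $632.17 + $66.75 = $698.92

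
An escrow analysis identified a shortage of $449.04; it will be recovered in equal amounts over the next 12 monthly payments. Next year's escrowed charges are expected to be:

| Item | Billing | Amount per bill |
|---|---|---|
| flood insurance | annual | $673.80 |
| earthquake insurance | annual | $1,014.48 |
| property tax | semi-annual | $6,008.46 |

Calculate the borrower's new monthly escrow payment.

Flood insurance = $673.80
Earthquake insurance = $1,014.48
Property tax = $6,008.46 × 2 = $12,016.92
Annual escrow total = $13,705.20
Monthly = $13,705.20 ÷ 12 = $1,142.10
Shortage per month = $449.04 ÷ 12 = $37.42
New monthly escrow = $1,142.10 + $37.42 = $1,179.52

$1,179.52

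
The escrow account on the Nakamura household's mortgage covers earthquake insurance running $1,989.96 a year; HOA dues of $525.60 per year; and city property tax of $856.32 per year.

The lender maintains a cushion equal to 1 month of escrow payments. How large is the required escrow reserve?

$280.99

Earthquake insurance = $1,989.96 per year
HOA dues = $525.60 per year
City property tax = $856.32 per year
Combined annual = $1,989.96 + $525.60 + $856.32 = $3,371.88
Monthly = $3,371.88 / 12 = $280.99
Cushion = 1 × $280.99 = $280.99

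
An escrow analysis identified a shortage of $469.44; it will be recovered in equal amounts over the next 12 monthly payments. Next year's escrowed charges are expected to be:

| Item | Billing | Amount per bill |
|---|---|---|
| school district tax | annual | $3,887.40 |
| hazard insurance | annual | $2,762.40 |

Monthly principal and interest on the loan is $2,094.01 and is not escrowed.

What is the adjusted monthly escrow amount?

School district tax — $3,887.40
Hazard insurance — $2,762.40
Total annual escrow = $3,887.40 + $2,762.40 = $6,649.80
Base monthly escrow = $6,649.80 / 12 = $554.15
Shortage per month = $469.44 ÷ 12 = $39.12
Adjusted monthly = $554.15 + $39.12 = $593.27

$593.27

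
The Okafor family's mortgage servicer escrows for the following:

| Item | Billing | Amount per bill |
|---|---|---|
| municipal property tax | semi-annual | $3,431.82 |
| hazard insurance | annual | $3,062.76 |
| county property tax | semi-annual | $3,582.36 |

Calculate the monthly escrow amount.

Municipal property tax — $3,431.82 × 2 = $6,863.64 per year
Hazard insurance — $3,062.76 per year
County property tax — $3,582.36 × 2 = $7,164.72 per year
Yearly total = $6,863.64 + $3,062.76 + $7,164.72 = $17,091.12
Base monthly escrow = $17,091.12 ÷ 12 = $1,424.26

$1,424.26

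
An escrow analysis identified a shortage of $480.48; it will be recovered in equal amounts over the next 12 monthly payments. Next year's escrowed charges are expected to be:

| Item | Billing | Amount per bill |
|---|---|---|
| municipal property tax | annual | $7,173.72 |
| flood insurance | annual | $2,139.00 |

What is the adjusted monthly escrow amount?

$816.10

Municipal property tax — $7,173.72
Flood insurance — $2,139.00
Yearly total = $9,312.72
Monthly = $9,312.72 / 12 = $776.06
Shortage per month = $480.48 ÷ 12 = $40.04
Adjusted monthly = $776.06 + $40.04 = $816.10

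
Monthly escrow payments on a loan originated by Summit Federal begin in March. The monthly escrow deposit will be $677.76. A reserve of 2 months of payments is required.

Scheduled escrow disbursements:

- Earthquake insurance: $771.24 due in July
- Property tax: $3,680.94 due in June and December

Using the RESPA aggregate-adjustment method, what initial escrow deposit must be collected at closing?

$2,711.04

Cushion = 2 × $677.76 = $1,355.52
Trial balance (start $0, +$677.76 each month, − disbursements):
  Mar: +$677.76 → $677.76
  Apr: +$677.76 → $1,355.52
  May: +$677.76 → $2,033.28
  Jun: +$677.76 − $3,680.94 → -$969.90
  Jul: +$677.76 − $771.24 → -$1,063.38
  Aug: +$677.76 → -$385.62
  Sep: +$677.76 → $292.14
  Oct: +$677.76 → $969.90
  Nov: +$677.76 → $1,647.66
  Dec: +$677.76 − $3,680.94 → -$1,355.52
  Jan: +$677.76 → -$677.76
  Feb: +$677.76 → $0.00
Lowest trial balance = -$1,355.52 (Dec)
Initial deposit = cushion − low point = $1,355.52 − (-$1,355.52) = $2,711.04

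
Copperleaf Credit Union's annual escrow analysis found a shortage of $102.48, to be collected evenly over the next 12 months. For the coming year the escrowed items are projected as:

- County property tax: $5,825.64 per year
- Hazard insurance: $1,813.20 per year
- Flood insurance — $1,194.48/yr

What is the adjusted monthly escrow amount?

$744.65

County property tax: $5,825.64/yr
Hazard insurance: $1,813.20/yr
Flood insurance: $1,194.48/yr
Yearly total = $8,833.32
Base monthly escrow = $8,833.32 / 12 = $736.11
Shortage spread = $102.48 ÷ 12 = $8.54/mo
New monthly escrow = $736.11 + $8.54 = $744.65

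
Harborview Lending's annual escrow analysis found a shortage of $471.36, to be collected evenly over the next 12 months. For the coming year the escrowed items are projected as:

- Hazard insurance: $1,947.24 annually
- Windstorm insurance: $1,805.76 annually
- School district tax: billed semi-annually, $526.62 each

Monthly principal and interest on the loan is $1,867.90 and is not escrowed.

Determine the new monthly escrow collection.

$439.80

Hazard insurance = $1,947.24 annually
Windstorm insurance = $1,805.76 annually
School district tax = $526.62 × 2 = $1,053.24 annually
Annual escrow total = $1,947.24 + $1,805.76 + $1,053.24 = $4,806.24
Monthly escrow = $4,806.24 / 12 = $400.52
Monthly shortage recovery: $471.36 / 12 = $39.28
Adjusted monthly = $400.52 + $39.28 = $439.80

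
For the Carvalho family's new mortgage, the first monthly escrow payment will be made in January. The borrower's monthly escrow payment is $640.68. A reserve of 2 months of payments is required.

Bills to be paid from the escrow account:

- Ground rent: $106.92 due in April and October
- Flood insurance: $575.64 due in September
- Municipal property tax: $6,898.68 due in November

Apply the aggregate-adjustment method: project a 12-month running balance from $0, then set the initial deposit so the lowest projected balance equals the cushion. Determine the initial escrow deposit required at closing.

$1,922.04

Cushion = 2 × $640.68 = $1,281.36
Trial balance (start $0, +$640.68 each month, − disbursements):
  Jan: +$640.68 → $640.68
  Feb: +$640.68 → $1,281.36
  Mar: +$640.68 → $1,922.04
  Apr: +$640.68 − $106.92 → $2,455.80
  May: +$640.68 → $3,096.48
  Jun: +$640.68 → $3,737.16
  Jul: +$640.68 → $4,377.84
  Aug: +$640.68 → $5,018.52
  Sep: +$640.68 − $575.64 → $5,083.56
  Oct: +$640.68 − $106.92 → $5,617.32
  Nov: +$640.68 − $6,898.68 → -$640.68
  Dec: +$640.68 → $0.00
Lowest trial balance = -$640.68 (Nov)
Initial deposit = cushion − low point = $1,281.36 − (-$640.68) = $1,922.04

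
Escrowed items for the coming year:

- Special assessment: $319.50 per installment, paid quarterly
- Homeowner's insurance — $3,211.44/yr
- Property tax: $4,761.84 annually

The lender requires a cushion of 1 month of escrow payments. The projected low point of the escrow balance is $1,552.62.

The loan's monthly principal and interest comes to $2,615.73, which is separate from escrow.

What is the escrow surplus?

$781.68

Special assessment = $319.50 × 4 = $1,278.00 annually
Homeowner's insurance = $3,211.44 annually
Property tax = $4,761.84 annually
Total annual escrow = $1,278.00 + $3,211.44 + $4,761.84 = $9,251.28
Monthly escrow = $9,251.28 / 12 = $770.94
Required reserve = 1 × $770.94 = $770.94
Excess over cushion: $1,552.62 − $770.94 = $781.68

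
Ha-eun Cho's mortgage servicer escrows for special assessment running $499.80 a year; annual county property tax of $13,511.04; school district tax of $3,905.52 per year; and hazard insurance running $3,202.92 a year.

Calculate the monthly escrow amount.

$1,759.94

Special assessment = $499.80 per year
County property tax = $13,511.04 per year
School district tax = $3,905.52 per year
Hazard insurance = $3,202.92 per year
Yearly total = $21,119.28
Monthly escrow = $21,119.28 ÷ 12 = $1,759.94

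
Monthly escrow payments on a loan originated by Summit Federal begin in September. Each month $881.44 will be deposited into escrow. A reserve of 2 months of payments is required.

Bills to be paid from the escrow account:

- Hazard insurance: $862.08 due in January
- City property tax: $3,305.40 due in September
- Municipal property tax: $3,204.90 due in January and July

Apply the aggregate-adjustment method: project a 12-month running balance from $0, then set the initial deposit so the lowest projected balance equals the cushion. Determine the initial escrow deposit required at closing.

$4,728.06

Cushion = 2 × $881.44 = $1,762.88
Trial balance (start $0, +$881.44 each month, − disbursements):
  Sep: +$881.44 − $3,305.40 → -$2,423.96
  Oct: +$881.44 → -$1,542.52
  Nov: +$881.44 → -$661.08
  Dec: +$881.44 → $220.36
  Jan: +$881.44 − $4,066.98 → -$2,965.18
  Feb: +$881.44 → -$2,083.74
  Mar: +$881.44 → -$1,202.30
  Apr: +$881.44 → -$320.86
  May: +$881.44 → $560.58
  Jun: +$881.44 → $1,442.02
  Jul: +$881.44 − $3,204.90 → -$881.44
  Aug: +$881.44 → $0.00
Lowest trial balance = -$2,965.18 (Jan)
Initial deposit = cushion − low point = $1,762.88 − (-$2,965.18) = $4,728.06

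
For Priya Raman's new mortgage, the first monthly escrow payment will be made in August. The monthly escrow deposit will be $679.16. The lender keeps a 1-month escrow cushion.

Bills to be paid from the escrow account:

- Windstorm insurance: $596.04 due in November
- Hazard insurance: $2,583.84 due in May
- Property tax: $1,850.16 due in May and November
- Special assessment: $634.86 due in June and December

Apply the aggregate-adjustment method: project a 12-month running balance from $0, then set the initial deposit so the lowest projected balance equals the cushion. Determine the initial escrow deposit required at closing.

Cushion = 1 × $679.16 = $679.16
Trial balance (start $0, +$679.16 each month, − disbursements):
  Aug: +$679.16 → $679.16
  Sep: +$679.16 → $1,358.32
  Oct: +$679.16 → $2,037.48
  Nov: +$679.16 − $2,446.20 → $270.44
  Dec: +$679.16 − $634.86 → $314.74
  Jan: +$679.16 → $993.90
  Feb: +$679.16 → $1,673.06
  Mar: +$679.16 → $2,352.22
  Apr: +$679.16 → $3,031.38
  May: +$679.16 − $4,434.00 → -$723.46
  Jun: +$679.16 − $634.86 → -$679.16
  Jul: +$679.16 → $0.00
Lowest trial balance = -$723.46 (May)
Initial deposit = cushion − low point = $679.16 − (-$723.46) = $1,402.62

$1,402.62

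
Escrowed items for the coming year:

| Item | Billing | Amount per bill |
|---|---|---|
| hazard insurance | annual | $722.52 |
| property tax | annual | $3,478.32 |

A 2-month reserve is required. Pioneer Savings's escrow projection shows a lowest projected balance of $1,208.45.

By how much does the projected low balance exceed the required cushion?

Hazard insurance: $722.52 per year
Property tax: $3,478.32 per year
Total per year = $4,200.84
Base monthly escrow = $4,200.84 / 12 = $350.07
Cushion = 2 × $350.07 = $700.14
Excess over cushion: $1,208.45 − $700.14 = $508.31

$508.31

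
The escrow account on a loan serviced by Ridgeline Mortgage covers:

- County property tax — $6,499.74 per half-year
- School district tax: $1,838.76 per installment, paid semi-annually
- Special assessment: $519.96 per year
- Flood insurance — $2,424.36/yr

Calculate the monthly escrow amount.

County property tax = $6,499.74 × 2 = $12,999.48 annually
School district tax = $1,838.76 × 2 = $3,677.52 annually
Special assessment = $519.96 annually
Flood insurance = $2,424.36 annually
Yearly total = $19,621.32
Monthly = $19,621.32 ÷ 12 = $1,635.11

$1,635.11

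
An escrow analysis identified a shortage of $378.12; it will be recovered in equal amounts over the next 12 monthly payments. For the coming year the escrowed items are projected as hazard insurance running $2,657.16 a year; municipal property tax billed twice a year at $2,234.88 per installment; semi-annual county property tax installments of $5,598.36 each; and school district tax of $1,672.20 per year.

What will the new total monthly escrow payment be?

$1,697.83

Hazard insurance = $2,657.16 per year
Municipal property tax = $2,234.88 × 2 = $4,469.76 per year
County property tax = $5,598.36 × 2 = $11,196.72 per year
School district tax = $1,672.20 per year
Combined annual = $2,657.16 + $4,469.76 + $11,196.72 + $1,672.20 = $19,995.84
Per month = $19,995.84 / 12 = $1,666.32
Monthly shortage recovery: $378.12 / 12 = $31.51
Adjusted monthly = $1,666.32 + $31.51 = $1,697.83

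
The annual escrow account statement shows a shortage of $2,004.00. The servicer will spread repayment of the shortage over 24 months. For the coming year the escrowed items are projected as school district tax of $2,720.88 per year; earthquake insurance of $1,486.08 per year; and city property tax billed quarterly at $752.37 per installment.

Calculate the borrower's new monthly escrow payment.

$684.87

School district tax — $2,720.88/yr
Earthquake insurance — $1,486.08/yr
City property tax — $752.37 × 4 = $3,009.48/yr
Yearly total = $2,720.88 + $1,486.08 + $3,009.48 = $7,216.44
Monthly = $7,216.44 ÷ 12 = $601.37
Shortage spread = $2,004.00 ÷ 24 = $83.50/mo
Adjusted monthly = $601.37 + $83.50 = $684.87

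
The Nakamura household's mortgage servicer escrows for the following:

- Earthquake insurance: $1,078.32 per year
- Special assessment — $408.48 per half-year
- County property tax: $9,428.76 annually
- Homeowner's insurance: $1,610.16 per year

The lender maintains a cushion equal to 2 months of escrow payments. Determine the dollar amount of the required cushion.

$2,155.70

Earthquake insurance = $1,078.32
Special assessment = $408.48 × 2 = $816.96
County property tax = $9,428.76
Homeowner's insurance = $1,610.16
Total annual escrow = $12,934.20
Monthly escrow = $12,934.20 ÷ 12 = $1,077.85
Required cushion = 2 × $1,077.85 = $2,155.70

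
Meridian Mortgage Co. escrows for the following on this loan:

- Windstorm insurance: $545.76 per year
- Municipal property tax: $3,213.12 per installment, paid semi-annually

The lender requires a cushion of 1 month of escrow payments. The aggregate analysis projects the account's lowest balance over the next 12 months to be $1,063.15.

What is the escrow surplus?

Windstorm insurance = $545.76 annually
Municipal property tax = $3,213.12 × 2 = $6,426.24 annually
Total per year = $545.76 + $6,426.24 = $6,972.00
Monthly escrow = $6,972.00 ÷ 12 = $581.00
Required cushion = 1 × $581.00 = $581.00
Surplus = $1,063.15 − $581.00 = $482.15

$482.15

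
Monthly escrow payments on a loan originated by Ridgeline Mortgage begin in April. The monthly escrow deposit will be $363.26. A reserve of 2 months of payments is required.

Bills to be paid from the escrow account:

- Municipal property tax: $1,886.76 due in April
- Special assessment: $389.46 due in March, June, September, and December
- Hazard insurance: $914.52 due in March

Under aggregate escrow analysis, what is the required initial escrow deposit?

Cushion = 2 × $363.26 = $726.52
Trial balance (start $0, +$363.26 each month, − disbursements):
  Apr: +$363.26 − $1,886.76 → -$1,523.50
  May: +$363.26 → -$1,160.24
  Jun: +$363.26 − $389.46 → -$1,186.44
  Jul: +$363.26 → -$823.18
  Aug: +$363.26 → -$459.92
  Sep: +$363.26 − $389.46 → -$486.12
  Oct: +$363.26 → -$122.86
  Nov: +$363.26 → $240.40
  Dec: +$363.26 − $389.46 → $214.20
  Jan: +$363.26 → $577.46
  Feb: +$363.26 → $940.72
  Mar: +$363.26 − $1,303.98 → $0.00
Lowest trial balance = -$1,523.50 (Apr)
Initial deposit = cushion − low point = $726.52 − (-$1,523.50) = $2,250.02

$2,250.02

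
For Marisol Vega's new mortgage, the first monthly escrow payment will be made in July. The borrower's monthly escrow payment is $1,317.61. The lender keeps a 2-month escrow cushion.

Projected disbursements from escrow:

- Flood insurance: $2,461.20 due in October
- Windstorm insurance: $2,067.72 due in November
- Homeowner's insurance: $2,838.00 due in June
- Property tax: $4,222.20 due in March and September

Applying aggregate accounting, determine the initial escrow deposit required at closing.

$4,798.29

Cushion = 2 × $1,317.61 = $2,635.22
Trial balance (start $0, +$1,317.61 each month, − disbursements):
  Jul: +$1,317.61 → $1,317.61
  Aug: +$1,317.61 → $2,635.22
  Sep: +$1,317.61 − $4,222.20 → -$269.37
  Oct: +$1,317.61 − $2,461.20 → -$1,412.96
  Nov: +$1,317.61 − $2,067.72 → -$2,163.07
  Dec: +$1,317.61 → -$845.46
  Jan: +$1,317.61 → $472.15
  Feb: +$1,317.61 → $1,789.76
  Mar: +$1,317.61 − $4,222.20 → -$1,114.83
  Apr: +$1,317.61 → $202.78
  May: +$1,317.61 → $1,520.39
  Jun: +$1,317.61 − $2,838.00 → $0.00
Lowest trial balance = -$2,163.07 (Nov)
Initial deposit = cushion − low point = $2,635.22 − (-$2,163.07) = $4,798.29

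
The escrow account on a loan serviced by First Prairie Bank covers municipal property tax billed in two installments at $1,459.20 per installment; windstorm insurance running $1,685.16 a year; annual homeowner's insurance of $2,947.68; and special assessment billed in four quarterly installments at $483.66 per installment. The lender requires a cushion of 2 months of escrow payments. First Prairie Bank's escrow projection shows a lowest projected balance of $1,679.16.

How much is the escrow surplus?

$98.18

Municipal property tax — $1,459.20 × 2 = $2,918.40 annually
Windstorm insurance — $1,685.16 annually
Homeowner's insurance — $2,947.68 annually
Special assessment — $483.66 × 4 = $1,934.64 annually
Total annual escrow = $9,485.88
Base monthly escrow = $9,485.88 ÷ 12 = $790.49
Required cushion = 2 × $790.49 = $1,580.98
Excess over cushion: $1,679.16 − $1,580.98 = $98.18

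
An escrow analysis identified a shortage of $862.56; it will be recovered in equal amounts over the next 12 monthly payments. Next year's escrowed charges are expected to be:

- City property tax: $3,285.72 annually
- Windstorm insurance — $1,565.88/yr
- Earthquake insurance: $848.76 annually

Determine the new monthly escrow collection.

$546.91

City property tax — $3,285.72 per year
Windstorm insurance — $1,565.88 per year
Earthquake insurance — $848.76 per year
Annual escrow total = $3,285.72 + $1,565.88 + $848.76 = $5,700.36
Base monthly escrow = $5,700.36 / 12 = $475.03
Shortage spread = $862.56 / 12 = $71.88/mo
Adjusted monthly = $475.03 + $71.88 = $546.91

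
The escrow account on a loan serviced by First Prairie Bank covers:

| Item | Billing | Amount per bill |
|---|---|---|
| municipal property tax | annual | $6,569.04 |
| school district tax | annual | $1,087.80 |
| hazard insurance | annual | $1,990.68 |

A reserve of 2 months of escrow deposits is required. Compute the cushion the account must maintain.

Municipal property tax — $6,569.04 annually
School district tax — $1,087.80 annually
Hazard insurance — $1,990.68 annually
Total annual escrow = $9,647.52
Monthly = $9,647.52 ÷ 12 = $803.96
Cushion = 2 × $803.96 = $1,607.92

$1,607.92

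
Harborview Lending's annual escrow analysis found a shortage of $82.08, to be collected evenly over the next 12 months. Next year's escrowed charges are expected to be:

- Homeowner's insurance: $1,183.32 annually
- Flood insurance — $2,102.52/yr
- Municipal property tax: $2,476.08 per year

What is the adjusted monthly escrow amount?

Homeowner's insurance: $1,183.32
Flood insurance: $2,102.52
Municipal property tax: $2,476.08
Total annual escrow = $5,761.92
Base monthly escrow = $5,761.92 ÷ 12 = $480.16
Monthly shortage recovery: $82.08 ÷ 12 = $6.84
Adjusted monthly = $480.16 + $6.84 = $487.00

$487.00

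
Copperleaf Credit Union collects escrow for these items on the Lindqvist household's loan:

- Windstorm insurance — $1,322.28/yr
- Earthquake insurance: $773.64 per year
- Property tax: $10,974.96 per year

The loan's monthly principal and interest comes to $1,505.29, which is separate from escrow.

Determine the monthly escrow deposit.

Windstorm insurance — $1,322.28
Earthquake insurance — $773.64
Property tax — $10,974.96
Total per year = $1,322.28 + $773.64 + $10,974.96 = $13,070.88
Base monthly escrow = $13,070.88 / 12 = $1,089.24

$1,089.24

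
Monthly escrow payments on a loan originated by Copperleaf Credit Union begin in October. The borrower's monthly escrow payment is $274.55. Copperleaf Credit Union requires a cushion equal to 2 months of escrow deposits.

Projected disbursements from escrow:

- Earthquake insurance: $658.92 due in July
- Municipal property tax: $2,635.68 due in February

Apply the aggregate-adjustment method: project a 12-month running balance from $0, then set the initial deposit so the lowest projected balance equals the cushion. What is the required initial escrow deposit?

Cushion = 2 × $274.55 = $549.10
Trial balance (start $0, +$274.55 each month, − disbursements):
  Oct: +$274.55 → $274.55
  Nov: +$274.55 → $549.10
  Dec: +$274.55 → $823.65
  Jan: +$274.55 → $1,098.20
  Feb: +$274.55 − $2,635.68 → -$1,262.93
  Mar: +$274.55 → -$988.38
  Apr: +$274.55 → -$713.83
  May: +$274.55 → -$439.28
  Jun: +$274.55 → -$164.73
  Jul: +$274.55 − $658.92 → -$549.10
  Aug: +$274.55 → -$274.55
  Sep: +$274.55 → $0.00
Lowest trial balance = -$1,262.93 (Feb)
Initial deposit = cushion − low point = $549.10 − (-$1,262.93) = $1,812.03

$1,812.03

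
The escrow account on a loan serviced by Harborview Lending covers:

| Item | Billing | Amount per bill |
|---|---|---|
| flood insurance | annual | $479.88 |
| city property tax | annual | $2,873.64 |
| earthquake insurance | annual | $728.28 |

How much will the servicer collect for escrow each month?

$340.15

Flood insurance — $479.88 per year
City property tax — $2,873.64 per year
Earthquake insurance — $728.28 per year
Yearly total = $4,081.80
Base monthly escrow = $4,081.80 / 12 = $340.15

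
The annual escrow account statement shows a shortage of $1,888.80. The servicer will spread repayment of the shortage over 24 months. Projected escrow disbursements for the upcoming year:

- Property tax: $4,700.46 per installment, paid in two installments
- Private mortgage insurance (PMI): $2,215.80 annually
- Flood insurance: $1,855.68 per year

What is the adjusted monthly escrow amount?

$1,201.40

Property tax = $4,700.46 × 2 = $9,400.92 annually
Private mortgage insurance (PMI) = $2,215.80 annually
Flood insurance = $1,855.68 annually
Yearly total = $9,400.92 + $2,215.80 + $1,855.68 = $13,472.40
Base monthly escrow = $13,472.40 ÷ 12 = $1,122.70
Shortage spread = $1,888.80 ÷ 24 = $78.70/mo
Adjusted monthly = $1,122.70 + $78.70 = $1,201.40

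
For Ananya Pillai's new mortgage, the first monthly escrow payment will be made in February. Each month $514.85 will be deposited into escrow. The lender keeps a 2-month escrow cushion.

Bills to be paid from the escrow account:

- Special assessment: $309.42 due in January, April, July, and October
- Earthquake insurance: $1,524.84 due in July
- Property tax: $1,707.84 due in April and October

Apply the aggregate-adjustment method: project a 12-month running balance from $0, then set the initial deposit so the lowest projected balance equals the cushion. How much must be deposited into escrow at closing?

Cushion = 2 × $514.85 = $1,029.70
Trial balance (start $0, +$514.85 each month, − disbursements):
  Feb: +$514.85 → $514.85
  Mar: +$514.85 → $1,029.70
  Apr: +$514.85 − $2,017.26 → -$472.71
  May: +$514.85 → $42.14
  Jun: +$514.85 → $556.99
  Jul: +$514.85 − $1,834.26 → -$762.42
  Aug: +$514.85 → -$247.57
  Sep: +$514.85 → $267.28
  Oct: +$514.85 − $2,017.26 → -$1,235.13
  Nov: +$514.85 → -$720.28
  Dec: +$514.85 → -$205.43
  Jan: +$514.85 − $309.42 → $0.00
Lowest trial balance = -$1,235.13 (Oct)
Initial deposit = cushion − low point = $1,029.70 − (-$1,235.13) = $2,264.83

$2,264.83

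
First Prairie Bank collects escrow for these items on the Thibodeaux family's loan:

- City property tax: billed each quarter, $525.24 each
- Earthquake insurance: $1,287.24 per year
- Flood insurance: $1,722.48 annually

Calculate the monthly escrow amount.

City property tax: $525.24 × 4 = $2,100.96/yr
Earthquake insurance: $1,287.24/yr
Flood insurance: $1,722.48/yr
Total annual escrow = $2,100.96 + $1,287.24 + $1,722.48 = $5,110.68
Monthly escrow = $5,110.68 ÷ 12 = $425.89

$425.89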